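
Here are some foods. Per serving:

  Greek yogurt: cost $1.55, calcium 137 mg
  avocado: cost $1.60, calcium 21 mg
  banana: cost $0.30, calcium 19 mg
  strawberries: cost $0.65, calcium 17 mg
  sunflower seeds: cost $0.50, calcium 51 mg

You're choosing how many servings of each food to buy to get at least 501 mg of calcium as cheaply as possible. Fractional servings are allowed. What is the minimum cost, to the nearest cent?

Cost per mg of calcium: sunflower seeds $0.0098, Greek yogurt $0.0113, banana $0.0158, strawberries $0.0382, avocado $0.0762.
With no serving limits, use only sunflower seeds: 501 mg / 51 mg = 9.824 servings × $0.50 = $4.91.

$4.91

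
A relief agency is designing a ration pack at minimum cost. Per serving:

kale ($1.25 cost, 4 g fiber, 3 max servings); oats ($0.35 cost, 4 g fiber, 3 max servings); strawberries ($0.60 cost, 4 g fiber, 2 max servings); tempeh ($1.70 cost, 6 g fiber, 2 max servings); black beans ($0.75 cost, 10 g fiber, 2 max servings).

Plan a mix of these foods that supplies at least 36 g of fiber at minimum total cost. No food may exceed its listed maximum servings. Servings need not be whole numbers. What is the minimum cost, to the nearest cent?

Cost per g of fiber: black beans $0.0750, oats $0.0875, strawberries $0.1500, tempeh $0.2833, kale $0.3125.
Take 2 servings of black beans: +20.0 g fiber for $1.50 (total $1.50, still need 16.0 g).
Take 3 servings of oats: +12.0 g fiber for $1.05 (total $2.55, still need 4.0 g).
Take 1 serving of strawberries: +4.0 g fiber for $0.60 (total $3.15, still need 0.0 g).
Greedy by cheapest-per-g is optimal for a single linear constraint, so the minimum cost is $3.15.

$3.15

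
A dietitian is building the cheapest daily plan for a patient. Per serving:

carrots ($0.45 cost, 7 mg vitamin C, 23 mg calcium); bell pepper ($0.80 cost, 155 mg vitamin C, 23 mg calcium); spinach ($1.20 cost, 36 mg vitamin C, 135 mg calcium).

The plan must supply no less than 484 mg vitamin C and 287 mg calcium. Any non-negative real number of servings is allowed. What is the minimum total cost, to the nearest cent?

$4.18

With two linear requirements the optimum uses one or two foods; enumerate the corners.
carrots only: max(484/7, 287/23) = 69.14 servings → $31.11.
bell pepper only: max(484/155, 287/23) = 12.48 servings → $9.98.
spinach only: max(484/36, 287/135) = 13.44 servings → $16.13.
carrots + bell pepper with both tight: 9.798 servings and 2.68 servings → $6.55.
carrots + spinach: the both-tight solution has a negative serving — not a feasible corner.
bell pepper + spinach with both tight: 2.737 servings and 1.66 servings → $4.18.
Cheapest feasible corner: $4.18.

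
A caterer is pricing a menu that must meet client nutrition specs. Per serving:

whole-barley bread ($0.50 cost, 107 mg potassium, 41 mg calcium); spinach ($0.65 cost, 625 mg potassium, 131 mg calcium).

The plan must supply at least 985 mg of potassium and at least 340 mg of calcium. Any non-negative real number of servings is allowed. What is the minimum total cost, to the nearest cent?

$1.69

Check every corner: each single food scaled to meet both minima, and each pair solved so both constraints bind.
whole-barley bread only: max(985/107, 340/41) = 9.206 servings → $4.60.
spinach only: max(985/625, 340/131) = 2.595 servings → $1.69.
whole-barley bread + spinach with both tight: 7.19 servings and 0.345 servings → $3.82.
Cheapest feasible corner: $1.69.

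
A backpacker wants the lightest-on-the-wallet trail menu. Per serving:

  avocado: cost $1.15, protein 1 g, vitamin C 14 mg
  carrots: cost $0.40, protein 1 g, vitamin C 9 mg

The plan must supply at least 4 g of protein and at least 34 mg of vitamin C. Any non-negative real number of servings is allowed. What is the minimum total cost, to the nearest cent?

$1.60

At the optimum either one food covers both requirements or two foods hit both targets exactly; no other combination can be cheaper.
avocado only: max(4/1, 34/14) = 4 servings → $4.60.
carrots only: max(4/1, 34/9) = 4 servings → $1.60.
avocado + carrots with both targets exact would need a negative amount; discard.
So the least-cost plan costs $1.60.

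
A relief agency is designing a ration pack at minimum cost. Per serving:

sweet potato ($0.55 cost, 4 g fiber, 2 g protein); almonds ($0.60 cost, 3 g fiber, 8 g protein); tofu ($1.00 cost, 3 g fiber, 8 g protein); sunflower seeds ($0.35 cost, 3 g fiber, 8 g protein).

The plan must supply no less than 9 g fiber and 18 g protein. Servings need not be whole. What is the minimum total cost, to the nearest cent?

$1.05

Compare the cost at each extreme point of the feasible region.
sweet potato only: max(9/4, 18/2) = 9 servings → $4.95.
almonds only: max(9/3, 18/8) = 3 servings → $1.80.
tofu only: max(9/3, 18/8) = 3 servings → $3.00.
sunflower seeds only: max(9/3, 18/8) = 3 servings → $1.05.
sweet potato + almonds with both tight: 0.6923 servings and 2.077 servings → $1.63.
sweet potato + tofu with both tight: 0.6923 servings and 2.077 servings → $2.46.
sweet potato + sunflower seeds with both tight: 0.6923 servings and 2.077 servings → $1.11.
almonds + tofu (both tight): parallel constraints — no distinct corner.
almonds + sunflower seeds (both tight): parallel constraints — no distinct corner.
tofu + sunflower seeds (both tight): parallel constraints — no distinct corner.
The minimum over all feasible corners is $1.05.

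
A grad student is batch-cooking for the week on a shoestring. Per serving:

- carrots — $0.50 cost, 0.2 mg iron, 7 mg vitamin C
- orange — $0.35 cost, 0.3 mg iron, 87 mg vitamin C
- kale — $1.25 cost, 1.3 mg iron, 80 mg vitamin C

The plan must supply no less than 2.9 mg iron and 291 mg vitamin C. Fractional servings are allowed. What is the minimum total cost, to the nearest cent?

Compare the cost at each extreme point of the feasible region.
carrots only: max(2.9/0.2, 291/7) = 41.57 servings → $20.79.
orange only: max(2.9/0.3, 291/87) = 9.667 servings → $3.38.
kale only: max(2.9/1.3, 291/80) = 3.638 servings → $4.55.
carrots + orange with both tight: 10.78 servings and 2.477 servings → $6.26.
carrots + kale: the both-tight solution has a negative serving — not a feasible corner.
orange + kale with both tight: 1.642 servings and 1.852 servings → $2.89.
The minimum over all feasible corners is $2.89.

$2.89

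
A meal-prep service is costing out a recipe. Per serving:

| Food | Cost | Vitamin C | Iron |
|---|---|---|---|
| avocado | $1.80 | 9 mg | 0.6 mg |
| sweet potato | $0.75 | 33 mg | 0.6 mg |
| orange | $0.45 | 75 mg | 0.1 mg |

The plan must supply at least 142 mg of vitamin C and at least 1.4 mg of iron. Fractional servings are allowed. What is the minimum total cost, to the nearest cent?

The cheapest plan sits at a corner of the feasible region — with two constraints it uses at most two foods.
avocado only: max(142/9, 1.4/0.6) = 15.78 servings → $28.40.
sweet potato only: max(142/33, 1.4/0.6) = 4.303 servings → $3.23.
orange only: max(142/75, 1.4/0.1) = 14 servings → $6.30.
avocado + sweet potato: the both-tight solution has a negative serving — not a feasible corner.
avocado + orange with both tight: 2.059 servings and 1.646 servings → $4.45.
sweet potato + orange with both tight: 2.177 servings and 0.9353 servings → $2.05.
The minimum over all feasible corners is $2.05.

$2.05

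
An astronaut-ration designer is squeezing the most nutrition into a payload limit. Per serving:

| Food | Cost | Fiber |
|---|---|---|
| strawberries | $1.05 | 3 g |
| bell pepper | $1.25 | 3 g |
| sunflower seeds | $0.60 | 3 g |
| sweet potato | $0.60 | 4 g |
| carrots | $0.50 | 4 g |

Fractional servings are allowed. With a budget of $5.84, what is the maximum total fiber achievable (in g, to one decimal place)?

46.7 g

Fiber per dollar: carrots 8, sweet potato 6.667, sunflower seeds 5, strawberries 2.857, bell pepper 2.4.
With no serving limits, spend the whole cost allowance on carrots: $5.84 / $0.50 × 4 g = 46.7 g.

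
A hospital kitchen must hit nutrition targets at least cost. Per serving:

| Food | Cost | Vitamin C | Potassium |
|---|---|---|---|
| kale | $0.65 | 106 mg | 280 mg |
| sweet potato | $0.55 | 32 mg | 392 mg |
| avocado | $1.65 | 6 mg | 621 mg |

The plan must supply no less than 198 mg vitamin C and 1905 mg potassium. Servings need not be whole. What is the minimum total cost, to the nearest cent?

$2.80

Check every corner: each single food scaled to meet both minima, and each pair solved so both constraints bind.
kale only: max(198/106, 1905/280) = 6.804 servings → $4.42.
sweet potato only: max(198/32, 1905/392) = 6.188 servings → $3.40.
avocado only: max(198/6, 1905/621) = 33 servings → $54.45.
kale + sweet potato with both tight: 0.511 servings and 4.495 servings → $2.80.
kale + avocado with both tight: 1.739 servings and 2.284 servings → $4.90.
sweet potato + avocado: intersection lies outside the first quadrant.
So the least-cost plan costs $2.80.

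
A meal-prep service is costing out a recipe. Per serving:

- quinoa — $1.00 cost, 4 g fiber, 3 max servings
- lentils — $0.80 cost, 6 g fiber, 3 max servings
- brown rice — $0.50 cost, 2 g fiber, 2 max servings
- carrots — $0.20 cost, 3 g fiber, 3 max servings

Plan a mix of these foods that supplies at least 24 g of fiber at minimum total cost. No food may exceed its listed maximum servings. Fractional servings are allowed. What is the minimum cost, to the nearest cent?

Cost per g of fiber: carrots $0.0667, lentils $0.1333, quinoa $0.2500, brown rice $0.2500.
Take 3 servings of carrots: +9.0 g fiber for $0.60 (total $0.60, still need 15.0 g).
Take 2.5 servings of lentils: +15.0 g fiber for $2.00 (total $2.60, still need 0.0 g).
Filling from the cheapest source first is optimal under one linear minimum: $2.60.

$2.60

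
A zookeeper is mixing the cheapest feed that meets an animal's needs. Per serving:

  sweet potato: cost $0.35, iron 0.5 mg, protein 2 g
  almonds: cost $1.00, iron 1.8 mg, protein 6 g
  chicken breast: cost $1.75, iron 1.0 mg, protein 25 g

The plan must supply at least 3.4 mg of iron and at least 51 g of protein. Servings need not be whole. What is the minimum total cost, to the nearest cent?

$4.08

sweet potato only: max(3.4/0.5, 51/2) = 25.5 servings → $8.93.
almonds only: max(3.4/1.8, 51/6) = 8.5 servings → $8.50.
chicken breast only: max(3.4/1.0, 51/25) = 3.4 servings → $5.95.
sweet potato + almonds with both targets exact would need a negative amount; discard.
sweet potato + chicken breast with both tight: 3.238 servings and 1.781 servings → $4.25.
almonds + chicken breast with both tight: 0.8718 servings and 1.831 servings → $4.08.
The minimum over all feasible corners is $4.08.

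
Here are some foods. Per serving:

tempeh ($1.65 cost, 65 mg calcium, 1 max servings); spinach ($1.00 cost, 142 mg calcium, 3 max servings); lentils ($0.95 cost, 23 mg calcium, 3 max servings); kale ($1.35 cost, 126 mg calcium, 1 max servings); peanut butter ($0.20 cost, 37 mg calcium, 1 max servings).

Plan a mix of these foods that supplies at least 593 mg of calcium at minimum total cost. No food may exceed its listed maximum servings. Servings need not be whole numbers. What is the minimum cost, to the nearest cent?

$4.65

Cost per mg of calcium: peanut butter $0.0054, spinach $0.0070, kale $0.0107, tempeh $0.0254, lentils $0.0413.
Take 1 serving of peanut butter: +37.0 mg calcium for $0.20 (total $0.20, still need 556.0 mg).
Take 3 servings of spinach: +426.0 mg calcium for $3.00 (total $3.20, still need 130.0 mg).
Take 1 serving of kale: +126.0 mg calcium for $1.35 (total $4.55, still need 4.0 mg).
Take 0.06154 servings of tempeh: +4.0 mg calcium for $0.10 (total $4.65, still need 0.0 mg).
Filling from the cheapest source first is optimal under one linear minimum: $4.65.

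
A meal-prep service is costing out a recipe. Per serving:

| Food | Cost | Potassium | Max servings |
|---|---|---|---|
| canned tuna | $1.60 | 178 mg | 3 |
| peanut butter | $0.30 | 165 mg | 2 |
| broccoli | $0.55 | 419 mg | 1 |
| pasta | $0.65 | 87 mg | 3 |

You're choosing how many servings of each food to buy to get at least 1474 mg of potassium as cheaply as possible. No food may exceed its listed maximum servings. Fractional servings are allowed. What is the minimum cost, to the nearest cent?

$7.27

Cost per mg of potassium: broccoli $0.0013, peanut butter $0.0018, pasta $0.0075, canned tuna $0.0090.
Take 1 serving of broccoli: +419.0 mg potassium for $0.55 (total $0.55, still need 1055.0 mg).
Take 2 servings of peanut butter: +330.0 mg potassium for $0.60 (total $1.15, still need 725.0 mg).
Take 3 servings of pasta: +261.0 mg potassium for $1.95 (total $3.10, still need 464.0 mg).
Take 2.607 servings of canned tuna: +464.0 mg potassium for $4.17 (total $7.27, still need 0.0 mg).
Greedy by cheapest-per-mg is optimal for a single linear constraint, so the minimum cost is $7.27.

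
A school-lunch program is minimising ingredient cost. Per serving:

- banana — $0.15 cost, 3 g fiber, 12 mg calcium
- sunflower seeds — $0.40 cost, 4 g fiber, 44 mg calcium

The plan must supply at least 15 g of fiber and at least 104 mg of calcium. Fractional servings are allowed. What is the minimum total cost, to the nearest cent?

banana only: max(15/3, 104/12) = 8.667 servings → $1.30.
sunflower seeds only: max(15/4, 104/44) = 3.75 servings → $1.50.
banana + sunflower seeds with both tight: 2.905 servings and 1.571 servings → $1.06.
So the least-cost plan costs $1.06.

$1.06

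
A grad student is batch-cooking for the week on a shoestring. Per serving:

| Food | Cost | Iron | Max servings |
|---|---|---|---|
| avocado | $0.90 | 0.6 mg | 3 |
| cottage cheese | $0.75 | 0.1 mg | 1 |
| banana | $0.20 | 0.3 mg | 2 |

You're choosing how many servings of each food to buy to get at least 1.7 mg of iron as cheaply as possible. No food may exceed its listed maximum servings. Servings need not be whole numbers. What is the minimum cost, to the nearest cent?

Cost per mg of iron: banana $0.6667, avocado $1.5000, cottage cheese $7.5000.
Take 2 servings of banana: +0.6 mg iron for $0.40 (total $0.40, still need 1.1 mg).
Take 1.833 servings of avocado: +1.1 mg iron for $1.65 (total $2.05, still need 0.0 mg).
Greedy by cheapest-per-mg is optimal for a single linear constraint, so the minimum cost is $2.05.

$2.05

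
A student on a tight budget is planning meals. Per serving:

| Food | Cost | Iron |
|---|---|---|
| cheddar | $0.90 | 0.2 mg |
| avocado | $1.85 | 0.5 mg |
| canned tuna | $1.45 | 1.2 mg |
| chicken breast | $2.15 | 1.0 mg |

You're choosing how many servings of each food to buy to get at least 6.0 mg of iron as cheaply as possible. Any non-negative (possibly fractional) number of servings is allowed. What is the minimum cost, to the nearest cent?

Cost per mg of iron: canned tuna $1.2083, chicken breast $2.1500, avocado $3.7000, cheddar $4.5000.
With no serving limits, use only canned tuna: 6.0 mg / 1.2 mg = 5 servings × $1.45 = $7.25.

$7.25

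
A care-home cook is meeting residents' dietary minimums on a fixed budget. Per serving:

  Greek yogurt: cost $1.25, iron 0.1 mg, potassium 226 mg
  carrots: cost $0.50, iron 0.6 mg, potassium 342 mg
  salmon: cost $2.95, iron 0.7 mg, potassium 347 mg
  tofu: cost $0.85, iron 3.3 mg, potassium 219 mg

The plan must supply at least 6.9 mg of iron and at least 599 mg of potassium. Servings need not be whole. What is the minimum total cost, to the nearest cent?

The cheapest plan sits at a corner of the feasible region — with two constraints it uses at most two foods.
Greek yogurt only: max(6.9/0.1, 599/226) = 69 servings → $86.25.
carrots only: max(6.9/0.6, 599/342) = 11.5 servings → $5.75.
salmon only: max(6.9/0.7, 599/347) = 9.857 servings → $29.08.
tofu only: max(6.9/3.3, 599/219) = 2.735 servings → $2.32.
Greek yogurt + carrots: the both-tight solution has a negative serving — not a feasible corner.
Greek yogurt + salmon: the both-tight solution has a negative serving — not a feasible corner.
Greek yogurt + tofu with both tight: 0.6432 servings and 2.071 servings → $2.56.
carrots + salmon: intersection lies outside the first quadrant.
carrots + tofu with both tight: 0.4669 servings and 2.006 servings → $1.94.
salmon + tofu with both tight: 0.4694 servings and 1.991 servings → $3.08.
So the least-cost plan costs $1.94.

$1.94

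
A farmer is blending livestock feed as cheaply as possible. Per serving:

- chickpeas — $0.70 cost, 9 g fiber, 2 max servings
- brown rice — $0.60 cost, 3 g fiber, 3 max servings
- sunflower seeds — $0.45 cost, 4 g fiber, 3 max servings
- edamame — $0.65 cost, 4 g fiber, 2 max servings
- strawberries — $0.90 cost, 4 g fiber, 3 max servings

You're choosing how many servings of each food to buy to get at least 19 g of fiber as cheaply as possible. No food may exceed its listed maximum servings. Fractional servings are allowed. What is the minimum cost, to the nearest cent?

$1.51

Cost per g of fiber: chickpeas $0.0778, sunflower seeds $0.1125, edamame $0.1625, brown rice $0.2000, strawberries $0.2250.
Take 2 servings of chickpeas: +18.0 g fiber for $1.40 (total $1.40, still need 1.0 g).
Take 0.25 servings of sunflower seeds: +1.0 g fiber for $0.11 (total $1.51, still need 0.0 g).
Filling from the cheapest source first is optimal under one linear minimum: $1.51.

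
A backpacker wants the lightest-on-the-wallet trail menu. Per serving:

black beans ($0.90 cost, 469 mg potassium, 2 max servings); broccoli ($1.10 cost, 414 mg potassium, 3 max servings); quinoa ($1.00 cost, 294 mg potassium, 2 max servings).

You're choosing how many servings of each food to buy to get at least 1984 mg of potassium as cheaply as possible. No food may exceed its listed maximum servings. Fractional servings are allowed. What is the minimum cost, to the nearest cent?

Cost per mg of potassium: black beans $0.0019, broccoli $0.0027, quinoa $0.0034.
Take 2 servings of black beans: +938.0 mg potassium for $1.80 (total $1.80, still need 1046.0 mg).
Take 2.527 servings of broccoli: +1046.0 mg potassium for $2.78 (total $4.58, still need 0.0 mg).
Filling from the cheapest source first is optimal under one linear minimum: $4.58.

$4.58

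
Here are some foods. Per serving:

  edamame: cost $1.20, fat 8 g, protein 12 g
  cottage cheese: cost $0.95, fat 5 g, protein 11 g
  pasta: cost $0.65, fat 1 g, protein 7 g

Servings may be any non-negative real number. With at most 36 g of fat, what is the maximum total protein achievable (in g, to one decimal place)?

Protein per g fat: pasta 7, cottage cheese 2.2, edamame 1.5.
With no serving limits, spend the whole fat allowance on pasta: 36 g / 1 g × 7 g = 252.0 g.

252.0 g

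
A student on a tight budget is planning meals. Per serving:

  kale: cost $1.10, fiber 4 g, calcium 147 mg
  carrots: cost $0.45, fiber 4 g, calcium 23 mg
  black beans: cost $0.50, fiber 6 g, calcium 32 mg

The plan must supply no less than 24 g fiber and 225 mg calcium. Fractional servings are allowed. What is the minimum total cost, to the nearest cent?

A basic optimal solution has at most two foods positive. Try each food alone and each pair with both targets met exactly.
kale only: max(24/4, 225/147) = 6 servings → $6.60.
carrots only: max(24/4, 225/23) = 9.783 servings → $4.40.
black beans only: max(24/6, 225/32) = 7.031 servings → $3.52.
kale + carrots with both tight: 0.7016 servings and 5.298 servings → $3.16.
kale + black beans with both tight: 0.7719 servings and 3.485 servings → $2.59.
carrots + black beans with both targets exact would need a negative amount; discard.
Cheapest feasible corner: $2.59.

$2.59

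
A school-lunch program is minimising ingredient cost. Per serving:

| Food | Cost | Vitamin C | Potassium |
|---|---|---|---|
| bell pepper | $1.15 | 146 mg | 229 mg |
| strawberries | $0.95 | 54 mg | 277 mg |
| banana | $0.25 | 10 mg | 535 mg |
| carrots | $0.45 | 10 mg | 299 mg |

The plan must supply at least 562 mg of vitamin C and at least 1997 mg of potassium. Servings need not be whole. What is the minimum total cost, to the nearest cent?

Compare the cost at each extreme point of the feasible region.
bell pepper only: max(562/146, 1997/229) = 8.721 servings → $10.03.
strawberries only: max(562/54, 1997/277) = 10.41 servings → $9.89.
banana only: max(562/10, 1997/535) = 56.2 servings → $14.05.
carrots only: max(562/10, 1997/299) = 56.2 servings → $25.29.
bell pepper + strawberries with both tight: 1.704 servings and 5.801 servings → $7.47.
bell pepper + banana with both tight: 3.702 servings and 2.148 servings → $4.79.
bell pepper + carrots with both tight: 3.58 servings and 3.937 servings → $5.89.
strawberries + banana: the both-tight solution has a negative serving — not a feasible corner.
strawberries + carrots with both targets exact would need a negative amount; discard.
banana + carrots with both targets exact would need a negative amount; discard.
The minimum over all feasible corners is $4.79.

$4.79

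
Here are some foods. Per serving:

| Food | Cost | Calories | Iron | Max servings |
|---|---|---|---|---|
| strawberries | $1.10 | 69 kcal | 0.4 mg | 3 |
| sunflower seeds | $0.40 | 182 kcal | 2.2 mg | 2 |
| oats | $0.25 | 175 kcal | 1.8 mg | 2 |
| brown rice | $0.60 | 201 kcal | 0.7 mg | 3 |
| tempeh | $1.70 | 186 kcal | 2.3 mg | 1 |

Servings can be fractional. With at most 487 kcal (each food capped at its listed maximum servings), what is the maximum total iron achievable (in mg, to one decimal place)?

5.9 mg

Iron per kcal: tempeh 0.01237, sunflower seeds 0.01209, oats 0.01029, strawberries 0.005797, brown rice 0.003483.
Take 1 serving of tempeh: uses 186 kcal, +2.3 mg iron (running total 2.3 mg).
Take 1.654 servings of sunflower seeds: uses 301 kcal, +3.6 mg iron (running total 5.9 mg).
Greedy by best ratio exhausts the calories allowance optimally: 5.9 mg.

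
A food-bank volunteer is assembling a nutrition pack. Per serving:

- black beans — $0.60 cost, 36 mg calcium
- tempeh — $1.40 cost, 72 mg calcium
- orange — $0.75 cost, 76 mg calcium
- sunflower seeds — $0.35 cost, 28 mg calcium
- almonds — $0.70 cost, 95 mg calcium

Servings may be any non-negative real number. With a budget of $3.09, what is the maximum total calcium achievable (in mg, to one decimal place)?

419.4 mg

Calcium per dollar: almonds 135.7, orange 101.3, sunflower seeds 80, black beans 60, tempeh 51.43.
With no serving limits, spend the whole cost allowance on almonds: $3.09 / $0.70 × 95 mg = 419.4 mg.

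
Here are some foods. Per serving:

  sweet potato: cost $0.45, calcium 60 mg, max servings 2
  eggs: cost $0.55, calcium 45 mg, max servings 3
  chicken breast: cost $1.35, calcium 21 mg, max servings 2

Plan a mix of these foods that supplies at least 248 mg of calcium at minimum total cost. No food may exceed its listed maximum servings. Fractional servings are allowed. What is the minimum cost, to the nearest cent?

Cost per mg of calcium: sweet potato $0.0075, eggs $0.0122, chicken breast $0.0643.
Take 2 servings of sweet potato: +120.0 mg calcium for $0.90 (total $0.90, still need 128.0 mg).
Take 2.844 servings of eggs: +128.0 mg calcium for $1.56 (total $2.46, still need 0.0 mg).
Filling from the cheapest source first is optimal under one linear minimum: $2.46.

$2.46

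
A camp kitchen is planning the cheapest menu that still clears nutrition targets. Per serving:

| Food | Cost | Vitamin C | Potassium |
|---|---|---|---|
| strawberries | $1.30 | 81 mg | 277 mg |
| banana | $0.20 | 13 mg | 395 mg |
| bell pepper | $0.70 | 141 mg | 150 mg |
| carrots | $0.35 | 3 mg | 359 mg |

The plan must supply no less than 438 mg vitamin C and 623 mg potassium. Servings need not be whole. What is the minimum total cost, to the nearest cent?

$2.23

Check every corner: each single food scaled to meet both minima, and each pair solved so both constraints bind.
strawberries only: max(438/81, 623/277) = 5.407 servings → $7.03.
banana only: max(438/13, 623/395) = 33.69 servings → $6.74.
bell pepper only: max(438/141, 623/150) = 4.153 servings → $2.91.
carrots only: max(438/3, 623/359) = 146 servings → $51.10.
strawberries + banana: the both-tight solution has a negative serving — not a feasible corner.
strawberries + bell pepper with both tight: 0.8229 servings and 2.634 servings → $2.91.
strawberries + carrots: the both-tight solution has a negative serving — not a feasible corner.
banana + bell pepper with both tight: 0.412 servings and 3.068 servings → $2.23.
banana + carrots with both targets exact would need a negative amount; discard.
bell pepper + carrots with both tight: 3.097 servings and 0.4414 servings → $2.32.
Cheapest feasible corner: $2.23.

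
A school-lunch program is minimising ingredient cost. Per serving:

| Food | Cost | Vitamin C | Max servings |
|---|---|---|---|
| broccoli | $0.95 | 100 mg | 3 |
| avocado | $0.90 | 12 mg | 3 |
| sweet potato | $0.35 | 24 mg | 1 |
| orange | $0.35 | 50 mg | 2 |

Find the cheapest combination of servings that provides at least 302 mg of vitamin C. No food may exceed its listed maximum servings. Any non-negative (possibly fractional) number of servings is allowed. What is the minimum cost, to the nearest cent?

$2.62

Cost per mg of vitamin C: orange $0.0070, broccoli $0.0095, sweet potato $0.0146, avocado $0.0750.
Take 2 servings of orange: +100.0 mg vitamin C for $0.70 (total $0.70, still need 202.0 mg).
Take 2.02 servings of broccoli: +202.0 mg vitamin C for $1.92 (total $2.62, still need 0.0 mg).
Filling from the cheapest source first is optimal under one linear minimum: $2.62.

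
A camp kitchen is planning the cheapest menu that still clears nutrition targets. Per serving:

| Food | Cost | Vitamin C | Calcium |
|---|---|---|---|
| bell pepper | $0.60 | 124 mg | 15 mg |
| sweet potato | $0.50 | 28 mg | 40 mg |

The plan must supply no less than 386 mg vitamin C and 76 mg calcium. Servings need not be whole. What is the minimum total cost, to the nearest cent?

$2.16

Check every corner: each single food scaled to meet both minima, and each pair solved so both constraints bind.
bell pepper only: max(386/124, 76/15) = 5.067 servings → $3.04.
sweet potato only: max(386/28, 76/40) = 13.79 servings → $6.89.
bell pepper + sweet potato with both tight: 2.932 servings and 0.8004 servings → $2.16.
Cheapest feasible corner: $2.16.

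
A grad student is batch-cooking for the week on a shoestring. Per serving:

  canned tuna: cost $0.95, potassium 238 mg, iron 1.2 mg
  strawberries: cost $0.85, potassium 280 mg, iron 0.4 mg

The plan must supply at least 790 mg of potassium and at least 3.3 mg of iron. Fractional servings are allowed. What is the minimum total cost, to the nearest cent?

$2.97

This is a tiny linear program; its minimum lies at a vertex of the feasible set. List the vertices and price them.
canned tuna only: max(790/238, 3.3/1.2) = 3.319 servings → $3.15.
strawberries only: max(790/280, 3.3/0.4) = 8.25 servings → $7.01.
canned tuna + strawberries with both tight: 2.525 servings and 0.6752 servings → $2.97.
So the least-cost plan costs $2.97.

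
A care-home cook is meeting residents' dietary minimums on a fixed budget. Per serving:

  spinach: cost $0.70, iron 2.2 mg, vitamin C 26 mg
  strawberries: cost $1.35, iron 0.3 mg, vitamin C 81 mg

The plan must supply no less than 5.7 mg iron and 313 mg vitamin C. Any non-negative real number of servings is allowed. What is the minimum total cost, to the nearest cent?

For a min-cost LP with two ≥-constraints, a basic feasible solution has at most two positive variables.
spinach only: max(5.7/2.2, 313/26) = 12.04 servings → $8.43.
strawberries only: max(5.7/0.3, 313/81) = 19 servings → $25.65.
spinach + strawberries with both tight: 2.158 servings and 3.171 servings → $5.79.
The minimum over all feasible corners is $5.79.

$5.79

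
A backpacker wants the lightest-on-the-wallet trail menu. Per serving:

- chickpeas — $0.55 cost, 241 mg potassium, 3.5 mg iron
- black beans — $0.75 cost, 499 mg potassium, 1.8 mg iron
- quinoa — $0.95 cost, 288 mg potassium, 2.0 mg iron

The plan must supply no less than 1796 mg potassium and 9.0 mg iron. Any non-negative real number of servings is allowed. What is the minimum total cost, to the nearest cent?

$2.88

Check every corner: each single food scaled to meet both minima, and each pair solved so both constraints bind.
chickpeas only: max(1796/241, 9.0/3.5) = 7.452 servings → $4.10.
black beans only: max(1796/499, 9.0/1.8) = 5 servings → $3.75.
quinoa only: max(1796/288, 9.0/2.0) = 6.236 servings → $5.92.
chickpeas + black beans with both tight: 0.9585 servings and 3.136 servings → $2.88.
chickpeas + quinoa with both targets exact would need a negative amount; discard.
black beans + quinoa with both tight: 2.085 servings and 2.623 servings → $4.06.
So the least-cost plan costs $2.88.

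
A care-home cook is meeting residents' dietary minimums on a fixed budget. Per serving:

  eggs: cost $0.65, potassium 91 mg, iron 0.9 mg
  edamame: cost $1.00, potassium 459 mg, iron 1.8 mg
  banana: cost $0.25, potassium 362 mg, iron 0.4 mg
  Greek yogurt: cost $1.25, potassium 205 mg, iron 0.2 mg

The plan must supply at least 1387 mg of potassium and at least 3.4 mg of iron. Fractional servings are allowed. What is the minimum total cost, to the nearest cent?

$1.94

eggs only: max(1387/91, 3.4/0.9) = 15.24 servings → $9.91.
edamame only: max(1387/459, 3.4/1.8) = 3.022 servings → $3.02.
banana only: max(1387/362, 3.4/0.4) = 8.5 servings → $2.12.
Greek yogurt only: max(1387/205, 3.4/0.2) = 17 servings → $21.25.
eggs + edamame: the both-tight solution has a negative serving — not a feasible corner.
eggs + banana with both tight: 2.336 servings and 3.244 servings → $2.33.
eggs + Greek yogurt with both tight: 2.523 servings and 5.646 servings → $8.70.
edamame + banana with both tight: 1.444 servings and 2 servings → $1.94.
edamame + Greek yogurt with both tight: 1.514 servings and 3.377 servings → $5.73.
banana + Greek yogurt: intersection lies outside the first quadrant.
Cheapest feasible corner: $1.94.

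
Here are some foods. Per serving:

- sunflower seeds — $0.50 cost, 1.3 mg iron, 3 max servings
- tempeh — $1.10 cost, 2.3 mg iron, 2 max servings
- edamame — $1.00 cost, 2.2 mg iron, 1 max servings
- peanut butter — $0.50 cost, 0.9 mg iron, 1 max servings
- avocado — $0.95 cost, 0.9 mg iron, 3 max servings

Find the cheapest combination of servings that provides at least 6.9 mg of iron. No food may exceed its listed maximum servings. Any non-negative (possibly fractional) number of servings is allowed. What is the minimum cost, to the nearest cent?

$2.88

Cost per mg of iron: sunflower seeds $0.3846, edamame $0.4545, tempeh $0.4783, peanut butter $0.5556, avocado $1.0556.
Take 3 servings of sunflower seeds: +3.9 mg iron for $1.50 (total $1.50, still need 3.0 mg).
Take 1 serving of edamame: +2.2 mg iron for $1.00 (total $2.50, still need 0.8 mg).
Take 0.3478 servings of tempeh: +0.8 mg iron for $0.38 (total $2.88, still need 0.0 mg).
Greedy by cheapest-per-mg is optimal for a single linear constraint, so the minimum cost is $2.88.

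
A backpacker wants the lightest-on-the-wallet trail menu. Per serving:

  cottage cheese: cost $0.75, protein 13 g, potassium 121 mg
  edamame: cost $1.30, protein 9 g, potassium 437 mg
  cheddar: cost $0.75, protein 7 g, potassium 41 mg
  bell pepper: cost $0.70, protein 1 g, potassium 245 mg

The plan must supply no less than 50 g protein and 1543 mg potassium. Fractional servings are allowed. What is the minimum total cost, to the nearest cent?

$5.27

cottage cheese only: max(50/13, 1543/121) = 12.75 servings → $9.56.
edamame only: max(50/9, 1543/437) = 5.556 servings → $7.22.
cheddar only: max(50/7, 1543/41) = 37.63 servings → $28.23.
bell pepper only: max(50/1, 1543/245) = 50 servings → $35.00.
cottage cheese + edamame with both tight: 1.734 servings and 3.051 servings → $5.27.
cottage cheese + cheddar: intersection lies outside the first quadrant.
cottage cheese + bell pepper with both tight: 3.494 servings and 4.572 servings → $5.82.
edamame + cheddar with both tight: 3.253 servings and 2.96 servings → $6.45.
edamame + bell pepper with both targets exact would need a negative amount; discard.
cheddar + bell pepper with both tight: 6.396 servings and 5.228 servings → $8.46.
The minimum over all feasible corners is $5.27.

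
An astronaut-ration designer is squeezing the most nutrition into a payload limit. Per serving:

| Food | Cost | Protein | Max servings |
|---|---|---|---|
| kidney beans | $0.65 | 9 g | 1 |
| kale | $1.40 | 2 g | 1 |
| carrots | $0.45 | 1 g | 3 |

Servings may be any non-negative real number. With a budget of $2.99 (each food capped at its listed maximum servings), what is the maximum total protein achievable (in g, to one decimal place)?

13.4 g

Protein per dollar: kidney beans 13.85, carrots 2.222, kale 1.429.
Take 1 serving of kidney beans: spends $0.65, +9.0 g protein (running total 9.0 g).
Take 3 servings of carrots: spends $1.35, +3.0 g protein (running total 12.0 g).
Take 0.7071 servings of kale: spends $0.99, +1.4 g protein (running total 13.4 g).
Greedy by best ratio exhausts the cost allowance optimally: 13.4 g.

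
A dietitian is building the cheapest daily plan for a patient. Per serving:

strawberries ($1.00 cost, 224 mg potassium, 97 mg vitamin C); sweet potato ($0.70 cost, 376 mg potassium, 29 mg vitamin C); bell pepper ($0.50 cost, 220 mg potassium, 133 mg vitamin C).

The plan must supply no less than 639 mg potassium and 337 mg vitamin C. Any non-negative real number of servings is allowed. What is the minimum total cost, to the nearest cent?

At the optimum either one food covers both requirements or two foods hit both targets exactly; no other combination can be cheaper.
strawberries only: max(639/224, 337/97) = 3.474 servings → $3.47.
sweet potato only: max(639/376, 337/29) = 11.62 servings → $8.13.
bell pepper only: max(639/220, 337/133) = 2.905 servings → $1.45.
strawberries + sweet potato with both targets exact would need a negative amount; discard.
strawberries + bell pepper with both tight: 1.283 servings and 1.598 servings → $2.08.
sweet potato + bell pepper with both tight: 0.2486 servings and 2.48 servings → $1.41.
The minimum over all feasible corners is $1.41.

$1.41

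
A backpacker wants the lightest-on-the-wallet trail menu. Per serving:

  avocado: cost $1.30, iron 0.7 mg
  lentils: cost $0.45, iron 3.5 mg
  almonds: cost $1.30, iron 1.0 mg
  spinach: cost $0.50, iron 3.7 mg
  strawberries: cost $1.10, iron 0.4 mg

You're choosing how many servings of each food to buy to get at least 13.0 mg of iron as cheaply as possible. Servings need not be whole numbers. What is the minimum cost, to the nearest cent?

$1.67

Cost per mg of iron: lentils $0.1286, spinach $0.1351, almonds $1.3000, avocado $1.8571, strawberries $2.7500.
With no serving limits, use only lentils: 13.0 mg / 3.5 mg = 3.714 servings × $0.45 = $1.67.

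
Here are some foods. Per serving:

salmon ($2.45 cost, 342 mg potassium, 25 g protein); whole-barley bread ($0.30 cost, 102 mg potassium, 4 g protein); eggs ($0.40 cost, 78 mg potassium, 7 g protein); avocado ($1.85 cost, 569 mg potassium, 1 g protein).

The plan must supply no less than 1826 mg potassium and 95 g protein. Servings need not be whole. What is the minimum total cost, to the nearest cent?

The cheapest plan sits at a corner of the feasible region — with two constraints it uses at most two foods.
salmon only: max(1826/342, 95/25) = 5.339 servings → $13.08.
whole-barley bread only: max(1826/102, 95/4) = 23.75 servings → $7.12.
eggs only: max(1826/78, 95/7) = 23.41 servings → $9.36.
avocado only: max(1826/569, 95/1) = 95 servings → $175.75.
salmon + whole-barley bread with both tight: 2.019 servings and 11.13 servings → $8.29.
salmon + eggs: the both-tight solution has a negative serving — not a feasible corner.
salmon + avocado with both tight: 3.762 servings and 0.9479 servings → $10.97.
whole-barley bread + eggs with both tight: 13.36 servings and 5.935 servings → $6.38.
whole-barley bread + avocado: intersection lies outside the first quadrant.
eggs + avocado with both tight: 13.37 servings and 1.376 servings → $7.89.
Cheapest feasible corner: $6.38.

$6.38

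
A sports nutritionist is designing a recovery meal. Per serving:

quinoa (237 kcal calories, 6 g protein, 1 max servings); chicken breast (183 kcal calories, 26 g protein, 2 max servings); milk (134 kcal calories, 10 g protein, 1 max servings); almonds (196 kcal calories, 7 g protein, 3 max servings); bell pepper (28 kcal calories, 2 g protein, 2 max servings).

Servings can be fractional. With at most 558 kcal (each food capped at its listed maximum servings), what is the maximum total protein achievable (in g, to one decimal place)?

66.1 g

Protein per kcal: chicken breast 0.1421, milk 0.07463, bell pepper 0.07143, almonds 0.03571, quinoa 0.02532.
Take 2 servings of chicken breast: uses 366 kcal, +52.0 g protein (running total 52.0 g).
Take 1 serving of milk: uses 134 kcal, +10.0 g protein (running total 62.0 g).
Take 2 servings of bell pepper: uses 56 kcal, +4.0 g protein (running total 66.0 g).
Take 0.0102 servings of almonds: uses 2 kcal, +0.1 g protein (running total 66.1 g).
Filling greedily by protein-per-kcal is optimal for one linear limit, giving 66.1 g.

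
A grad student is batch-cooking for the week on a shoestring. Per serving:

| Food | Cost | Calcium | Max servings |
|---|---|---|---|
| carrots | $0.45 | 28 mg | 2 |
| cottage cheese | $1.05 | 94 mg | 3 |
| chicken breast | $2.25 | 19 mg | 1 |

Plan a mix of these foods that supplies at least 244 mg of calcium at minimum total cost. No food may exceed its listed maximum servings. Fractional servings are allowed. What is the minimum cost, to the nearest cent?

$2.73

Cost per mg of calcium: cottage cheese $0.0112, carrots $0.0161, chicken breast $0.1184.
Take 2.596 servings of cottage cheese: +244.0 mg calcium for $2.73 (total $2.73, still need 0.0 mg).
Greedy by cheapest-per-mg is optimal for a single linear constraint, so the minimum cost is $2.73.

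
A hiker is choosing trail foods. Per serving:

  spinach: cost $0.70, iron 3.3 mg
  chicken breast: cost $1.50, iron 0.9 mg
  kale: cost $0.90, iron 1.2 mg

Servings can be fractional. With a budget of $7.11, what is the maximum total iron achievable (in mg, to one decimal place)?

33.5 mg

Iron per dollar: spinach 4.714, kale 1.333, chicken breast 0.6.
With no serving limits, spend the whole cost allowance on spinach: $7.11 / $0.70 × 3.3 mg = 33.5 mg.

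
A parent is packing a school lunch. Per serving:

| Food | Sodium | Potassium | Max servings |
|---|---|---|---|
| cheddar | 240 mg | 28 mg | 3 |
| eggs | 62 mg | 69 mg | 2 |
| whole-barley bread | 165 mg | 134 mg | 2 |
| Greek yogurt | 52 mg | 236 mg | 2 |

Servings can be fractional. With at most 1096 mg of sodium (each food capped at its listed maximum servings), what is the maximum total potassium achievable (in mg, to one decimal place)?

Potassium per mg sodium: Greek yogurt 4.538, eggs 1.113, whole-barley bread 0.8121, cheddar 0.1167.
Take 2 servings of Greek yogurt: uses 104 mg sodium, +472.0 mg potassium (running total 472.0 mg).
Take 2 servings of eggs: uses 124 mg sodium, +138.0 mg potassium (running total 610.0 mg).
Take 2 servings of whole-barley bread: uses 330 mg sodium, +268.0 mg potassium (running total 878.0 mg).
Take 2.242 servings of cheddar: uses 538 mg sodium, +62.8 mg potassium (running total 940.8 mg).
Greedy by best ratio exhausts the sodium allowance optimally: 940.8 mg.

940.8 mg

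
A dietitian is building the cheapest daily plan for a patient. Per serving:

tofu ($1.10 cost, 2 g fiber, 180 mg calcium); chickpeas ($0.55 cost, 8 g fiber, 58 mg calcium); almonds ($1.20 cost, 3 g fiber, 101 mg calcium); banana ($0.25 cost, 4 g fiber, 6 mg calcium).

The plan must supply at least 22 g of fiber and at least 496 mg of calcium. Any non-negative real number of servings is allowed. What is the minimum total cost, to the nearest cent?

$3.47

Compare the cost at each extreme point of the feasible region.
tofu only: max(22/2, 496/180) = 11 servings → $12.10.
chickpeas only: max(22/8, 496/58) = 8.552 servings → $4.70.
almonds only: max(22/3, 496/101) = 7.333 servings → $8.80.
banana only: max(22/4, 496/6) = 82.67 servings → $20.67.
tofu + chickpeas with both tight: 2.033 servings and 2.242 servings → $3.47.
tofu + almonds: intersection lies outside the first quadrant.
tofu + banana with both tight: 2.616 servings and 4.192 servings → $3.93.
chickpeas + almonds with both tight: 1.158 servings and 4.246 servings → $5.73.
chickpeas + banana: the both-tight solution has a negative serving — not a feasible corner.
almonds + banana with both tight: 4.798 servings and 1.902 servings → $6.23.
Cheapest feasible corner: $3.47.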